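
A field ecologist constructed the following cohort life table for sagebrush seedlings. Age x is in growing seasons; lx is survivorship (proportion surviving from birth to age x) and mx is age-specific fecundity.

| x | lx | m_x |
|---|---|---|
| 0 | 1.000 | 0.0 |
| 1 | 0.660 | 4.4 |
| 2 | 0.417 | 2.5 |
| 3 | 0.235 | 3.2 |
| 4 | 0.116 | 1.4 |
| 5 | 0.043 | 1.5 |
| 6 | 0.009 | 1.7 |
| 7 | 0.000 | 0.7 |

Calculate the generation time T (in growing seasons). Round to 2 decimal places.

1.68

lx·mx: 0, 2.904, 1.0425, 0.752, 0.1624, 0.0645, 0.0153, 0 → R0 = 4.9407
x·lx·mx: 0, 2.904, 2.085, 2.256, 0.6496, 0.3225, 0.0918, 0 → Σ = 8.3089
T = 8.3089 / 4.9407 = 1.681725… → 1.68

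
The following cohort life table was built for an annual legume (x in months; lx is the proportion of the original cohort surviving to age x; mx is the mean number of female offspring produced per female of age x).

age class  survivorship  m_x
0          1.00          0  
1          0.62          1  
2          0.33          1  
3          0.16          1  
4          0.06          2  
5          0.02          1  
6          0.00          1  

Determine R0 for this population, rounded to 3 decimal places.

1.250

lx·mx by age: 0, 0.62, 0.33, 0.16, 0.12, 0.02, 0
R0 = Σ lx·mx = 1.25 → 1.250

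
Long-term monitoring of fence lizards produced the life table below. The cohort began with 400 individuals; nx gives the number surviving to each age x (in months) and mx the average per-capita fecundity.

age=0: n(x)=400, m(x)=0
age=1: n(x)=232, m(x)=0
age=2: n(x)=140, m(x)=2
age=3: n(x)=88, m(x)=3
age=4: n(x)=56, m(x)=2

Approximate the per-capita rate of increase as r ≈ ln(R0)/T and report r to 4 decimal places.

lx = nx/n0 = nx/400: 1, 0.58, 0.35, 0.22, 0.14
R0 = Σ lx·mx = 0 + 0 + 0.7 + 0.66 + 0.28 = 1.64
Σ x·lx·mx = 4.5; T = 4.5/1.64 = 2.7439…
r ≈ ln(R0)/T = ln(1.64)/2.7439… = 0.180289… → 0.1803

0.1803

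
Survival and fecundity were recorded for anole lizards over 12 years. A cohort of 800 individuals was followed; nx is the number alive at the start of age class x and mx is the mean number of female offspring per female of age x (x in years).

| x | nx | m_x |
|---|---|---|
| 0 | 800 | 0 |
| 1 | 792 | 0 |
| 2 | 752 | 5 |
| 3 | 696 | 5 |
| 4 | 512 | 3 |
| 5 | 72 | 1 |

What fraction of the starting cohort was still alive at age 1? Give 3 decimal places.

0.990

l_1 = n_1/n_0 = 792/800 = 0.99 → 0.990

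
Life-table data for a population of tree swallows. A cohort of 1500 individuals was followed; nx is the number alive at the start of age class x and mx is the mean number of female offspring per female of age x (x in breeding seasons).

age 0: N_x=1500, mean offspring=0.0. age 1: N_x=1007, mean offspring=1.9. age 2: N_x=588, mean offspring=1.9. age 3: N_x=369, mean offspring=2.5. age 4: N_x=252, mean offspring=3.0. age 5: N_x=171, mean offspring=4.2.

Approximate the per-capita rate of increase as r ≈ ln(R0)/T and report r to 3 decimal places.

lx = nx/n0 = nx/1500: 1, 0.67133…, 0.392, 0.246, 0.168, 0.114
R0 = Σ lx·mx = 0 + 1.27553… + 0.7448 + 0.615 + 0.504 + 0.4788 = 3.618133…
Σ x·lx·mx = 9.020133…; T = 9.020133…/3.618133… = 2.49304…
r ≈ ln(R0)/T = ln(3.618133…)/2.49304… = 0.51582… → 0.516

0.516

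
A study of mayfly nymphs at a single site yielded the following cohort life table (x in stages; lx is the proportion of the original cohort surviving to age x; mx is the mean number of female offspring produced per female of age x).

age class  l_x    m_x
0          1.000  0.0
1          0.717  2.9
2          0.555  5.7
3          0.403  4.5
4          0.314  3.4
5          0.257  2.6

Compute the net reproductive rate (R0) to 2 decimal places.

lx·mx by age: 0, 2.0793, 3.1635, 1.8135, 1.0676, 0.6682
R0 = Σ lx·mx = 8.7921 → 8.79

8.79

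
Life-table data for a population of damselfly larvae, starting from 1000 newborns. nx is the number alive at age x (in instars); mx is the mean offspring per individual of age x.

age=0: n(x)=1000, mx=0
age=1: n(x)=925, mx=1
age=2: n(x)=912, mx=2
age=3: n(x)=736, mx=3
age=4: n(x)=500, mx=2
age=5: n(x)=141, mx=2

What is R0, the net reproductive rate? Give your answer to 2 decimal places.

6.24

lx = nx/n0 = nx/1000: 1, 0.925, 0.912, 0.736, 0.5, 0.141
lx·mx by age: 0, 0.925, 1.824, 2.208, 1, 0.282
R0 = Σ lx·mx = 6.239 → 6.24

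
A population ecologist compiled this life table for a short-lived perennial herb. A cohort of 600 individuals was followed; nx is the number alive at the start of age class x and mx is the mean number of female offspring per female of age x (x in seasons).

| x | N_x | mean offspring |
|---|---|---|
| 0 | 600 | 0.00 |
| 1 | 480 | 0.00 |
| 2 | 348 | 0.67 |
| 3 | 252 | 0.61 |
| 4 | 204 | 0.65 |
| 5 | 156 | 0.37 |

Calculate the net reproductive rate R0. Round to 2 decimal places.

0.96

lx = nx/n0 = nx/600: 1, 0.8, 0.58, 0.42, 0.34, 0.26
lx·mx by age: 0, 0, 0.3886, 0.2562, 0.221, 0.0962
R0 = Σ lx·mx = 0.962 → 0.96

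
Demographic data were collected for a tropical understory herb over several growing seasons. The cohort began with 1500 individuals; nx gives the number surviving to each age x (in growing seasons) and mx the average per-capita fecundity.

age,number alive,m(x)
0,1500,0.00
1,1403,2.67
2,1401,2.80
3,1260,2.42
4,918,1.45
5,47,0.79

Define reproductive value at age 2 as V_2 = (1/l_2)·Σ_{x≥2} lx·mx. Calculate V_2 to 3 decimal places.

5.953

lx = nx/n0 = nx/1500: 1, 0.93533…, 0.934, 0.84, 0.612, 0.03133…
lx·mx for x ≥ 2: 2.6152, 2.0328, 0.8874, 0.024753… → sum = 5.560153…
V_2 = 5.560153… / l_2 = 5.560153… / 0.934 = 5.953055… → 5.953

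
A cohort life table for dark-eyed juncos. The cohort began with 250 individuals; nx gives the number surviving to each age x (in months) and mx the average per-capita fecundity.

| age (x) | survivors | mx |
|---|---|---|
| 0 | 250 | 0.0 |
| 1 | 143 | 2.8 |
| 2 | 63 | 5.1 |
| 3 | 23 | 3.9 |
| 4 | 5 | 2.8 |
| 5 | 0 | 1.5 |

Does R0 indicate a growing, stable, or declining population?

growing

lx = nx/n0 = nx/250: 1, 0.572, 0.252, 0.092, 0.02, 0
R0 = Σ lx·mx = 0 + 1.6016 + 1.2852 + 0.3588 + 0.056 + 0 = 3.3016
R0 > 1, so the population is growing.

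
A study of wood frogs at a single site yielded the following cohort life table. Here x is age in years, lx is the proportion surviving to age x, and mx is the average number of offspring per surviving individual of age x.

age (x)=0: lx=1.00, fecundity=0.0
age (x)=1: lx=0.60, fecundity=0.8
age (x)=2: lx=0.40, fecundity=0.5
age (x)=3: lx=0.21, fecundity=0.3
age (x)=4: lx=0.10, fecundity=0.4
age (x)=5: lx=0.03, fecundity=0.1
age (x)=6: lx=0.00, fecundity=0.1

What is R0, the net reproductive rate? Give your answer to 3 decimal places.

lx·mx by age: 0, 0.48, 0.2, 0.063, 0.04, 0.003, 0
R0 = Σ lx·mx = 0.786 → 0.786

0.786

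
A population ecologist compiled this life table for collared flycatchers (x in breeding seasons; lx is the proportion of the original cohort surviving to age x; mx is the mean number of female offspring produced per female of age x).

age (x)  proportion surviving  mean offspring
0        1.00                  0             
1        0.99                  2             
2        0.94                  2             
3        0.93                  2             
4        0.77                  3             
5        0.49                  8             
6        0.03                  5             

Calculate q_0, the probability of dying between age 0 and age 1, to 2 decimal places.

0.01

q_0 = (l_0 − l_1) / l_0 = (1 − 0.99) / 1
     = 0.01 / 1 = 0.01 → 0.01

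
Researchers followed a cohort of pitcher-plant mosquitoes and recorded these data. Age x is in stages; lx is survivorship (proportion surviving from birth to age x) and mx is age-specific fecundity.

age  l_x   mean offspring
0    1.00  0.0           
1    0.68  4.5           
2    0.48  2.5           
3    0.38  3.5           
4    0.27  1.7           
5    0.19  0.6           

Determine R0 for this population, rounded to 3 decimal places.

6.163

lx·mx by age: 0, 3.06, 1.2, 1.33, 0.459, 0.114
R0 = Σ lx·mx = 6.163 → 6.163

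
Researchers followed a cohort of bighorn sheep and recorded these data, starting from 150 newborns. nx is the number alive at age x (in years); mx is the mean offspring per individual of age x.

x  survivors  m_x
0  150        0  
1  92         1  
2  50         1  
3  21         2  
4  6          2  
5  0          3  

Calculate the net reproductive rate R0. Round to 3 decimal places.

1.307

lx = nx/n0 = nx/150: 1, 0.61333…, 0.33333…, 0.14, 0.04, 0
lx·mx by age: 0, 0.613333…, 0.333333…, 0.28, 0.08, 0
R0 = Σ lx·mx = 1.306667… → 1.307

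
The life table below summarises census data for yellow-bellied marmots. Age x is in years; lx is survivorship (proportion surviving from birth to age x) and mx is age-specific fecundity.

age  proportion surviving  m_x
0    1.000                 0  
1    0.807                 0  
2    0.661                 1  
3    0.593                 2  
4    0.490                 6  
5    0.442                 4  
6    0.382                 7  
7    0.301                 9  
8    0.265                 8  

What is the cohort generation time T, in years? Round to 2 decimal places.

5.51

lx·mx: 0, 0, 0.661, 1.186, 2.94, 1.768, 2.674, 2.709, 2.12 → R0 = 14.058
x·lx·mx: 0, 0, 1.322, 3.558, 11.76, 8.84, 16.044, 18.963, 16.96 → Σ = 77.447
T = 77.447 / 14.058 = 5.509105… → 5.51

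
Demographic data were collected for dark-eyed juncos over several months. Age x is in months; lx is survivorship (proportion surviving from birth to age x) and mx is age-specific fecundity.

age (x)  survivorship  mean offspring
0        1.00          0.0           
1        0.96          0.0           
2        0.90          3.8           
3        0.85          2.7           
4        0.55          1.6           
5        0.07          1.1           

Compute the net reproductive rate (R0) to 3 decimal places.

6.672

lx·mx by age: 0, 0, 3.42, 2.295, 0.88, 0.077
R0 = Σ lx·mx = 6.672 → 6.672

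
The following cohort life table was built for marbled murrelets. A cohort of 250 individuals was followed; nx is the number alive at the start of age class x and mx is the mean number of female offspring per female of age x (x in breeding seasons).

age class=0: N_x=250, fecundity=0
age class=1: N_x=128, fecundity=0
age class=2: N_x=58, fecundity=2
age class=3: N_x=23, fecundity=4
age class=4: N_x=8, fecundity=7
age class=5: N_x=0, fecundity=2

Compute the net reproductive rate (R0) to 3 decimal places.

lx = nx/n0 = nx/250: 1, 0.512, 0.232, 0.092, 0.032, 0
lx·mx by age: 0, 0, 0.464, 0.368, 0.224, 0
R0 = Σ lx·mx = 1.056 → 1.056

1.056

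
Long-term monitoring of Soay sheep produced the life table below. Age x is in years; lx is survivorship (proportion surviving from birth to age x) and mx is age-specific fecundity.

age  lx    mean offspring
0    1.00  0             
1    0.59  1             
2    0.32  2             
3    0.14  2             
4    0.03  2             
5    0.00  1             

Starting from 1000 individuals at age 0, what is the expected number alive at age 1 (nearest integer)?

590

Expected survivors = N0 · l_1 = 1000 × 0.59 = 590 → 590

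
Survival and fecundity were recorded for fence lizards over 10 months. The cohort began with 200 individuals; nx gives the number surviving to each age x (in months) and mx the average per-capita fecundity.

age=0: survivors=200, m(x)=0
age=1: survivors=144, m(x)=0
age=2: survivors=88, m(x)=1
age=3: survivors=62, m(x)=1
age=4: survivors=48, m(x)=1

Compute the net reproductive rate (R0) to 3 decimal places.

0.990

lx = nx/n0 = nx/200: 1, 0.72, 0.44, 0.31, 0.24
lx·mx by age: 0, 0, 0.44, 0.31, 0.24
R0 = Σ lx·mx = 0.99 → 0.990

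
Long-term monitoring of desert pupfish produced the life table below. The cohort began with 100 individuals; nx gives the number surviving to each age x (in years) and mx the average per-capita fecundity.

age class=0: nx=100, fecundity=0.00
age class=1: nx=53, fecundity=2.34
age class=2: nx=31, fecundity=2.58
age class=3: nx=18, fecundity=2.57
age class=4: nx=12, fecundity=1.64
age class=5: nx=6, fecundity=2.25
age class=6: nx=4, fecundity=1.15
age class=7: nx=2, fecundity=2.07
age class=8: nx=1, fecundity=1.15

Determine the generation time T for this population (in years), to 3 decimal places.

2.164

lx = nx/n0 = nx/100: 1, 0.53, 0.31, 0.18, 0.12, 0.06, 0.04, 0.02, 0.01
lx·mx: 0, 1.2402, 0.7998, 0.4626, 0.1968, 0.135, 0.046, 0.0414, 0.0115 → R0 = 2.9333
x·lx·mx: 0, 1.2402, 1.5996, 1.3878, 0.7872, 0.675, 0.276, 0.2898, 0.092 → Σ = 6.3476
T = 6.3476 / 2.9333 = 2.163979… → 2.164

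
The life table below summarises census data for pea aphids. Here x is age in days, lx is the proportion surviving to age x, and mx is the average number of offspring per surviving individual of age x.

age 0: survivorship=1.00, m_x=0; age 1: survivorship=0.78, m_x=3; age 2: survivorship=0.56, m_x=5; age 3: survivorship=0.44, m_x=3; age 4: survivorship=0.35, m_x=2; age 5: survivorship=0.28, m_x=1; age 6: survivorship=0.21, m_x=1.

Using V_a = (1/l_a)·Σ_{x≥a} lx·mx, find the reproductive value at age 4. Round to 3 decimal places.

3.400

lx·mx for x ≥ 4: 0.7, 0.28, 0.21 → sum = 1.19
V_4 = 1.19 / l_4 = 1.19 / 0.35 = 3.4 → 3.400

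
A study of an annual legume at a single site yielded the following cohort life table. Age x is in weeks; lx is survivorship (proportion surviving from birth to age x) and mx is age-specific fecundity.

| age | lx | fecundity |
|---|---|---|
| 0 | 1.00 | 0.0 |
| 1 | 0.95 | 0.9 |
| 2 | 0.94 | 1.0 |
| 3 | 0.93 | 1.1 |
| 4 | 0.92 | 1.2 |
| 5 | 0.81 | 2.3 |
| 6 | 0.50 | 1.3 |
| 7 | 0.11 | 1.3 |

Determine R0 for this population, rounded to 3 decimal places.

6.578

lx·mx by age: 0, 0.855, 0.94, 1.023, 1.104, 1.863, 0.65, 0.143
R0 = Σ lx·mx = 6.578 → 6.578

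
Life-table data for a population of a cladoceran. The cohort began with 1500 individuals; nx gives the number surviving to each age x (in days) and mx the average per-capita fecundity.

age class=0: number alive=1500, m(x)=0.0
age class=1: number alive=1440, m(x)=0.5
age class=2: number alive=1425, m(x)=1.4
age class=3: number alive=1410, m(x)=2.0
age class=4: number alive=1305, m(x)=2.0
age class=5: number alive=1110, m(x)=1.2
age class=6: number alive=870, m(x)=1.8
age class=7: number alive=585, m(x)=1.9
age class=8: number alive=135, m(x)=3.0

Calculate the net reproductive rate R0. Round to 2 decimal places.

8.37

lx = nx/n0 = nx/1500: 1, 0.96, 0.95, 0.94, 0.87, 0.74, 0.58, 0.39, 0.09
lx·mx by age: 0, 0.48, 1.33, 1.88, 1.74, 0.888, 1.044, 0.741, 0.27
R0 = Σ lx·mx = 8.373 → 8.37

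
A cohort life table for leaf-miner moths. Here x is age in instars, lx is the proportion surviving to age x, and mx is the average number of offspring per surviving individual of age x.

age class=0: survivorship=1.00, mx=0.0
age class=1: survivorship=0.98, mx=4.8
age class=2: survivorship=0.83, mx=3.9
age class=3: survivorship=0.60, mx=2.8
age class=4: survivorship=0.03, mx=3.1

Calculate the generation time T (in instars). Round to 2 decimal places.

lx·mx: 0, 4.704, 3.237, 1.68, 0.093 → R0 = 9.714
x·lx·mx: 0, 4.704, 6.474, 5.04, 0.372 → Σ = 16.59
T = 16.59 / 9.714 = 1.707844… → 1.71

1.71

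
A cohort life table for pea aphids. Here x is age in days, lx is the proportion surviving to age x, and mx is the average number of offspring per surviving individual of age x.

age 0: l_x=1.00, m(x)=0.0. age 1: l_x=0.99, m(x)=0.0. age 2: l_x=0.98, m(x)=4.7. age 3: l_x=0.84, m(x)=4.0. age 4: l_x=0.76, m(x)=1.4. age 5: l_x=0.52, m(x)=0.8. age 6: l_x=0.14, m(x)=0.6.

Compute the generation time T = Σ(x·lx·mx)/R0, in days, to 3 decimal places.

lx·mx: 0, 0, 4.606, 3.36, 1.064, 0.416, 0.084 → R0 = 9.53
x·lx·mx: 0, 0, 9.212, 10.08, 4.256, 2.08, 0.504 → Σ = 26.132
T = 26.132 / 9.53 = 2.742078… → 2.742

2.742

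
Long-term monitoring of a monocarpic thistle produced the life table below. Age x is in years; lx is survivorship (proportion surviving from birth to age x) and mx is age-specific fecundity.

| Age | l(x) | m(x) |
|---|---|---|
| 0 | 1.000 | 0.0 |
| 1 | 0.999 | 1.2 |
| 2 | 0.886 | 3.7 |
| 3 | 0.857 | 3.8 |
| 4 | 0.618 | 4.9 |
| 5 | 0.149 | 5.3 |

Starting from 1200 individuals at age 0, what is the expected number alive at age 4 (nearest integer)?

742

Expected survivors = N0 · l_4 = 1200 × 0.618 = 741.6 → 742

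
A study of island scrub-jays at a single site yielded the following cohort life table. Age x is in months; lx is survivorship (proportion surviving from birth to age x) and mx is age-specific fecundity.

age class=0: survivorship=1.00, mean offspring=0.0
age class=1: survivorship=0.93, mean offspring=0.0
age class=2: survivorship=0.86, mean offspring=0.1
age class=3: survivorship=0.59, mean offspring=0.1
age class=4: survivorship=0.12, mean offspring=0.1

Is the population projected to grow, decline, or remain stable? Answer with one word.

declining

R0 = Σ lx·mx = 0 + 0 + 0.086 + 0.059 + 0.012 = 0.157
R0 < 1, so the population is declining.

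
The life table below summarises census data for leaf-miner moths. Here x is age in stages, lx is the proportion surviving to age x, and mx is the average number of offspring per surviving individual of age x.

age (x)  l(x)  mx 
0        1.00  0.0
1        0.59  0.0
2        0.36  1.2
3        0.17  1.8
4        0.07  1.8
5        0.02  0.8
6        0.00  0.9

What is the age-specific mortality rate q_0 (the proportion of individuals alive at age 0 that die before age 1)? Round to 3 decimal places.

0.410

q_0 = (l_0 − l_1) / l_0 = (1 − 0.59) / 1
     = 0.41 / 1 = 0.41 → 0.410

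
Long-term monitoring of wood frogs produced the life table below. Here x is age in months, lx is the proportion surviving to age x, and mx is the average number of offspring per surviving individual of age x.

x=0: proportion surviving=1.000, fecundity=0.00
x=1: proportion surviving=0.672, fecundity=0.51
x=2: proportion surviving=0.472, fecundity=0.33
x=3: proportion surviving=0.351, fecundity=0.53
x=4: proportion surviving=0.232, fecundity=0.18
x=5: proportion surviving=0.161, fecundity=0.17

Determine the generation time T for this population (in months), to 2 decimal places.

2.01

lx·mx: 0, 0.34272, 0.15576, 0.18603, 0.04176, 0.02737 → R0 = 0.75364
x·lx·mx: 0, 0.34272, 0.31152, 0.55809, 0.16704, 0.13685 → Σ = 1.51622
T = 1.51622 / 0.75364 = 2.011862… → 2.01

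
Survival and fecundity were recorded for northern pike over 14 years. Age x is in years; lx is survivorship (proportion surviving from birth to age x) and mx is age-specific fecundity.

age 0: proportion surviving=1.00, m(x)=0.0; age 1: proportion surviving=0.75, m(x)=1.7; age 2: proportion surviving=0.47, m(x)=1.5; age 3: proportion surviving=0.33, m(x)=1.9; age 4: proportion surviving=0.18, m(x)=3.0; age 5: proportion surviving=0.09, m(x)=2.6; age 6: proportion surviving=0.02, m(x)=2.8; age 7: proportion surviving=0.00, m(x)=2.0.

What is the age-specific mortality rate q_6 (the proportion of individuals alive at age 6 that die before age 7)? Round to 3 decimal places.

q_6 = (l_6 − l_7) / l_6 = (0.02 − 0) / 0.02
     = 0.02 / 0.02 = 1 → 1.000

1.000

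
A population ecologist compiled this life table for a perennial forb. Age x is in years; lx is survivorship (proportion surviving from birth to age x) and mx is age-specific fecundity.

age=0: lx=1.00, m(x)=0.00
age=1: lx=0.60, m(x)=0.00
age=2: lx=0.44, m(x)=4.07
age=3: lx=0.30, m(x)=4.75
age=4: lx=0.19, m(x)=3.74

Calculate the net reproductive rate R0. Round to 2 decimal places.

lx·mx by age: 0, 0, 1.7908, 1.425, 0.7106
R0 = Σ lx·mx = 3.9264 → 3.93

3.93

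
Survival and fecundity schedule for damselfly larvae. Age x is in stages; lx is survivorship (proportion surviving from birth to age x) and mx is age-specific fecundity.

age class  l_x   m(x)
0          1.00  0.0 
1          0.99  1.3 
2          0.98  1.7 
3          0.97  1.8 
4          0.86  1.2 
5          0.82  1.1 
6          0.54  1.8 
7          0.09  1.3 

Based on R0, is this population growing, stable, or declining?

growing

R0 = Σ lx·mx = 0 + 1.287 + 1.666 + 1.746 + 1.032 + 0.902 + 0.972 + 0.117 = 7.722
R0 > 1, so the population is growing.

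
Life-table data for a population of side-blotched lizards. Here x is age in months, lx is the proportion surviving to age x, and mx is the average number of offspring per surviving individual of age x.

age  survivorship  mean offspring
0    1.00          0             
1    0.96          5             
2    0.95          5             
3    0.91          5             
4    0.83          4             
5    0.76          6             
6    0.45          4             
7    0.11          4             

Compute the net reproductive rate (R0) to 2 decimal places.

lx·mx by age: 0, 4.8, 4.75, 4.55, 3.32, 4.56, 1.8, 0.44
R0 = Σ lx·mx = 24.22 → 24.22

24.22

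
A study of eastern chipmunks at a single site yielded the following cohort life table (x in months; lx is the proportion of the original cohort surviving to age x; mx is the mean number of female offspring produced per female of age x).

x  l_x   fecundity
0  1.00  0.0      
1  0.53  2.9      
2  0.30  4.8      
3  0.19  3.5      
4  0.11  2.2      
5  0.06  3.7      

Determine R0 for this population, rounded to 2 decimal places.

4.11

lx·mx by age: 0, 1.537, 1.44, 0.665, 0.242, 0.222
R0 = Σ lx·mx = 4.106 → 4.11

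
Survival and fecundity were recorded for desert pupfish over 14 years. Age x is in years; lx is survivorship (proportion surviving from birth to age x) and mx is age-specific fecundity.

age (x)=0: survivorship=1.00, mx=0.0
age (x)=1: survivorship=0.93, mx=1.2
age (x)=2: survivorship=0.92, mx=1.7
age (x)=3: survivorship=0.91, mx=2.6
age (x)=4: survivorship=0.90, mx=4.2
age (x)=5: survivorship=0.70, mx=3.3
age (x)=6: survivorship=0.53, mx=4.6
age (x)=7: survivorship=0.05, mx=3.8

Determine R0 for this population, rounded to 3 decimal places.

13.764

lx·mx by age: 0, 1.116, 1.564, 2.366, 3.78, 2.31, 2.438, 0.19
R0 = Σ lx·mx = 13.764 → 13.764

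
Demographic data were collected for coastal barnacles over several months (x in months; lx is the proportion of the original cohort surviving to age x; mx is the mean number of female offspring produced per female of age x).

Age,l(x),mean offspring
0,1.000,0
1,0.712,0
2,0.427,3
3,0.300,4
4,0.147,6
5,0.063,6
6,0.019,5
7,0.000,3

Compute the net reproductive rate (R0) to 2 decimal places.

3.84

lx·mx by age: 0, 0, 1.281, 1.2, 0.882, 0.378, 0.095, 0
R0 = Σ lx·mx = 3.836 → 3.84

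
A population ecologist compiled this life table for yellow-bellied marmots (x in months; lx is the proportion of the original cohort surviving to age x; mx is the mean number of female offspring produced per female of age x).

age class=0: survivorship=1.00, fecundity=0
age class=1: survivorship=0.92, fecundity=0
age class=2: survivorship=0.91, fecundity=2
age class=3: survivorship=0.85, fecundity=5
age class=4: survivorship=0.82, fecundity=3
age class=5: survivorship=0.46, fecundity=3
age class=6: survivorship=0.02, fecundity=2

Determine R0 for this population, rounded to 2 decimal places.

9.95

lx·mx by age: 0, 0, 1.82, 4.25, 2.46, 1.38, 0.04
R0 = Σ lx·mx = 9.95 → 9.95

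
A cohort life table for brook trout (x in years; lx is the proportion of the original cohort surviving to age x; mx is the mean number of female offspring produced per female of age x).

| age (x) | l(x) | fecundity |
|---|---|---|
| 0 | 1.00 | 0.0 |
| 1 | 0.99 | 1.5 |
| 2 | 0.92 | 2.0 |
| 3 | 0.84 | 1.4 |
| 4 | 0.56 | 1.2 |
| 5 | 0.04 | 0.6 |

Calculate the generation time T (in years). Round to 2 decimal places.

lx·mx: 0, 1.485, 1.84, 1.176, 0.672, 0.024 → R0 = 5.197
x·lx·mx: 0, 1.485, 3.68, 3.528, 2.688, 0.12 → Σ = 11.501
T = 11.501 / 5.197 = 2.213008… → 2.21

2.21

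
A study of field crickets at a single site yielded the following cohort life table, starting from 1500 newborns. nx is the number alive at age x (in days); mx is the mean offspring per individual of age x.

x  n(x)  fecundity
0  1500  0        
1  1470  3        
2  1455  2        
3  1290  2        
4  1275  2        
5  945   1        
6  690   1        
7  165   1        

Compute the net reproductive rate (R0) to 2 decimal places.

lx = nx/n0 = nx/1500: 1, 0.98, 0.97, 0.86, 0.85, 0.63, 0.46, 0.11
lx·mx by age: 0, 2.94, 1.94, 1.72, 1.7, 0.63, 0.46, 0.11
R0 = Σ lx·mx = 9.5 → 9.50

9.50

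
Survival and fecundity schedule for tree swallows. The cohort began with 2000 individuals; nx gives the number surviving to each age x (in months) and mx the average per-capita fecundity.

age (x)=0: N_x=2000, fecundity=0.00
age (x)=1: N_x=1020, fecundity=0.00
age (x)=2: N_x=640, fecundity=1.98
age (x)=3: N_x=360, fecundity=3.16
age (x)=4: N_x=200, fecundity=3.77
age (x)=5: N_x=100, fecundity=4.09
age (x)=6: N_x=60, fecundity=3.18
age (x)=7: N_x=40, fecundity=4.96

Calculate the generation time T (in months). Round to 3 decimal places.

3.422

lx = nx/n0 = nx/2000: 1, 0.51, 0.32, 0.18, 0.1, 0.05, 0.03, 0.02
lx·mx: 0, 0, 0.6336, 0.5688, 0.377, 0.2045, 0.0954, 0.0992 → R0 = 1.9785
x·lx·mx: 0, 0, 1.2672, 1.7064, 1.508, 1.0225, 0.5724, 0.6944 → Σ = 6.7709
T = 6.7709 / 1.9785 = 3.422239… → 3.422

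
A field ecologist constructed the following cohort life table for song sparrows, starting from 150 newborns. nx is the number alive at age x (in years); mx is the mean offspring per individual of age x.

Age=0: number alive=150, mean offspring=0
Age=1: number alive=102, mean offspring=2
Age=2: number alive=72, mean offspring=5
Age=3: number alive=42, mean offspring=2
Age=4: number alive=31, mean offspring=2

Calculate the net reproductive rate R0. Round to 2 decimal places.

4.73

lx = nx/n0 = nx/150: 1, 0.68, 0.48, 0.28, 0.20667…
lx·mx by age: 0, 1.36, 2.4, 0.56, 0.413333…
R0 = Σ lx·mx = 4.733333… → 4.73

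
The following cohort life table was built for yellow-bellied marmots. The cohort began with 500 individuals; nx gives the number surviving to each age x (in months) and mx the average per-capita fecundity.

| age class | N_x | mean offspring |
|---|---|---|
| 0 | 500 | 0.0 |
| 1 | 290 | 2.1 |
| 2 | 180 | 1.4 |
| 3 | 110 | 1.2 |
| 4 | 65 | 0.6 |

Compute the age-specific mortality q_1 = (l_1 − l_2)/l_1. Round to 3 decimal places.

lx = nx/n0 = nx/500: 1, 0.58, 0.36, 0.22, 0.13
q_1 = (l_1 − l_2) / l_1 = (0.58 − 0.36) / 0.58
     = 0.22 / 0.58 = 0.37931… → 0.379

0.379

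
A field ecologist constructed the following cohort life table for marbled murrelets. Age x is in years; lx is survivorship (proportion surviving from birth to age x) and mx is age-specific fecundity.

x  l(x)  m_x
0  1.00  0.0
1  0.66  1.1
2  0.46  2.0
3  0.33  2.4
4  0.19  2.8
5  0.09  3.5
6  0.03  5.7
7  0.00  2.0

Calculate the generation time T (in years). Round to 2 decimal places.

lx·mx: 0, 0.726, 0.92, 0.792, 0.532, 0.315, 0.171, 0 → R0 = 3.456
x·lx·mx: 0, 0.726, 1.84, 2.376, 2.128, 1.575, 1.026, 0 → Σ = 9.671
T = 9.671 / 3.456 = 2.798322… → 2.80

2.80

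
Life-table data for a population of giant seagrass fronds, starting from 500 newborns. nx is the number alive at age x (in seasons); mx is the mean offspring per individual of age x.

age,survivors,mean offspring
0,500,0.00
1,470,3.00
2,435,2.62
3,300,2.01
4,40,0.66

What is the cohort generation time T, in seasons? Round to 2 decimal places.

lx = nx/n0 = nx/500: 1, 0.94, 0.87, 0.6, 0.08
lx·mx: 0, 2.82, 2.2794, 1.206, 0.0528 → R0 = 6.3582
x·lx·mx: 0, 2.82, 4.5588, 3.618, 0.2112 → Σ = 11.208
T = 11.208 / 6.3582 = 1.762763… → 1.76

1.76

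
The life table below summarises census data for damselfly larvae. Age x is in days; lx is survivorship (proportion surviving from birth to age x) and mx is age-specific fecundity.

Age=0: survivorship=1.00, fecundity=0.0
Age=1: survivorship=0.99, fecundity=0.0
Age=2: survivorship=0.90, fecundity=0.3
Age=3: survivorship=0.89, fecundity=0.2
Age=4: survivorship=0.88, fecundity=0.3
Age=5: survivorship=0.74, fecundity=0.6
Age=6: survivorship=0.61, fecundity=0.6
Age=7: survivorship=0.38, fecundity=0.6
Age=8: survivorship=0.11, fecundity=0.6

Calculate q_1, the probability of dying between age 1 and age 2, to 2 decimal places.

0.09

q_1 = (l_1 − l_2) / l_1 = (0.99 − 0.9) / 0.99
     = 0.09 / 0.99 = 0.090909… → 0.09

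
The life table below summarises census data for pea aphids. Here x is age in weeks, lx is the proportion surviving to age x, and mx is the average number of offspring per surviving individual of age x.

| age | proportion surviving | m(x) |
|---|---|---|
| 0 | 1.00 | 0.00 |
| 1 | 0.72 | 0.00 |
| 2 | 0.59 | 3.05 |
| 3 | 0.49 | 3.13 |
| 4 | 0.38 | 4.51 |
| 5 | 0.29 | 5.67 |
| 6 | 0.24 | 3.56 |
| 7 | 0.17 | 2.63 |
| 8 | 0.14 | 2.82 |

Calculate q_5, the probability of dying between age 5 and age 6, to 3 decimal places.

q_5 = (l_5 − l_6) / l_5 = (0.29 − 0.24) / 0.29
     = 0.05 / 0.29 = 0.172414… → 0.172

0.172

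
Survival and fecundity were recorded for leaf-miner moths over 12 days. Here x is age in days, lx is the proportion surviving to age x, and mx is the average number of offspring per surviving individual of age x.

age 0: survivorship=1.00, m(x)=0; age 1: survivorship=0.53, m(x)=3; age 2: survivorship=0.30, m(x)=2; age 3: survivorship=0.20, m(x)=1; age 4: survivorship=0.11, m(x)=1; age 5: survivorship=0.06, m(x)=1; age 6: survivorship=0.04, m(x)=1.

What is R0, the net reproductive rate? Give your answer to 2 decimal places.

2.60

lx·mx by age: 0, 1.59, 0.6, 0.2, 0.11, 0.06, 0.04
R0 = Σ lx·mx = 2.6 → 2.60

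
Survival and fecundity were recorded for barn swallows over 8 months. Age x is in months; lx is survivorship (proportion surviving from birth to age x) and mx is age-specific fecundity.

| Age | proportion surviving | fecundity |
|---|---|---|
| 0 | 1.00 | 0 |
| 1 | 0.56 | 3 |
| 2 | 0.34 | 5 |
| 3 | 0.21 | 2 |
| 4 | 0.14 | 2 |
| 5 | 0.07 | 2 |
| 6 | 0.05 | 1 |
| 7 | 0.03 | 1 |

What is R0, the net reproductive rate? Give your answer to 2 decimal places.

4.30

lx·mx by age: 0, 1.68, 1.7, 0.42, 0.28, 0.14, 0.05, 0.03
R0 = Σ lx·mx = 4.3 → 4.30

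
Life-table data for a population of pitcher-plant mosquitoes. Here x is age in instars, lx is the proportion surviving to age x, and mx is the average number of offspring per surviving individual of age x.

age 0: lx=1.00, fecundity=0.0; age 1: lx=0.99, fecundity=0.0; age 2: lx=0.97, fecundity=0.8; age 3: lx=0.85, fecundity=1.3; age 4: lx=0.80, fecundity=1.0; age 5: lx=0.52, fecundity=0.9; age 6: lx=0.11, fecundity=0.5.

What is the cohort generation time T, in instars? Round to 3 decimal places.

3.351

lx·mx: 0, 0, 0.776, 1.105, 0.8, 0.468, 0.055 → R0 = 3.204
x·lx·mx: 0, 0, 1.552, 3.315, 3.2, 2.34, 0.33 → Σ = 10.737
T = 10.737 / 3.204 = 3.351124… → 3.351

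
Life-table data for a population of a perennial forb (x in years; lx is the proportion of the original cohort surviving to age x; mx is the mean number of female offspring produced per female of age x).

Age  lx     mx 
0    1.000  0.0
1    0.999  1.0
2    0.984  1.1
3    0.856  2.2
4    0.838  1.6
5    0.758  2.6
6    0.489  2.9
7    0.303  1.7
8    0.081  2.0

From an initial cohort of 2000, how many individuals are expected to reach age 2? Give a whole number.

1968

Expected survivors = N0 · l_2 = 2000 × 0.984 = 1968 → 1968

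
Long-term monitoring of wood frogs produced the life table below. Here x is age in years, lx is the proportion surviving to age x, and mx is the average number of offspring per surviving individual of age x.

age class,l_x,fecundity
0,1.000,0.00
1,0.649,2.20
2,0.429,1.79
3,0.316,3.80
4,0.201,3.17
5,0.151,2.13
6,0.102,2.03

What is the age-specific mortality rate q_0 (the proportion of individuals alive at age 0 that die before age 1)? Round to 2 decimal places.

q_0 = (l_0 − l_1) / l_0 = (1 − 0.649) / 1
     = 0.351 / 1 = 0.351 → 0.35

0.35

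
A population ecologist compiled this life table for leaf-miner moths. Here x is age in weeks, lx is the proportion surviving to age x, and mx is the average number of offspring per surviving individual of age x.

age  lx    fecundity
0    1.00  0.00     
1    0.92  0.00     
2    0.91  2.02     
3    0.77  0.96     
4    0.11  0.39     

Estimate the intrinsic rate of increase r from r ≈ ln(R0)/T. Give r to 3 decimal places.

R0 = Σ lx·mx = 0 + 0 + 1.8382 + 0.7392 + 0.0429 = 2.6203
Σ x·lx·mx = 6.0656; T = 6.0656/2.6203 = 2.31485…
r ≈ ln(R0)/T = ln(2.6203)/2.31485… = 0.41613… → 0.416

0.416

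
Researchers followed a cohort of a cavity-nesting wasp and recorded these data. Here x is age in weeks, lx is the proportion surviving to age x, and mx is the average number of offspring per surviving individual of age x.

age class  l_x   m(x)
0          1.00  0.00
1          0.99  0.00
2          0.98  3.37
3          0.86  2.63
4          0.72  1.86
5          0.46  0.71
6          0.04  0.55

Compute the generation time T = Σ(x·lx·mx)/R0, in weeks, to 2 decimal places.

2.83

lx·mx: 0, 0, 3.3026, 2.2618, 1.3392, 0.3266, 0.022 → R0 = 7.2522
x·lx·mx: 0, 0, 6.6052, 6.7854, 5.3568, 1.633, 0.132 → Σ = 20.5124
T = 20.5124 / 7.2522 = 2.828438… → 2.83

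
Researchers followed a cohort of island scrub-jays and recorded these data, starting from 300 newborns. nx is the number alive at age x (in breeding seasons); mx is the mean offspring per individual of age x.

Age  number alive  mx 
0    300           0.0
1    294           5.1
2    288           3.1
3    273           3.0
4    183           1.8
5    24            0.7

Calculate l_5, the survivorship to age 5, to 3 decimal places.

l_5 = n_5/n_0 = 24/300 = 0.08 → 0.080

0.080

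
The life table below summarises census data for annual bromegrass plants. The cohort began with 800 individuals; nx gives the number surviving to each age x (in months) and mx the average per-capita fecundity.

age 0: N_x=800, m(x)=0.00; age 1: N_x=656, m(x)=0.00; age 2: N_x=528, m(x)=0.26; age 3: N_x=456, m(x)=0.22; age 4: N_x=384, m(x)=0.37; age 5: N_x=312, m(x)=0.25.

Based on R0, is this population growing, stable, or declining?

lx = nx/n0 = nx/800: 1, 0.82, 0.66, 0.57, 0.48, 0.39
R0 = Σ lx·mx = 0 + 0 + 0.1716 + 0.1254 + 0.1776 + 0.0975 = 0.5721
R0 < 1, so the population is declining.

declining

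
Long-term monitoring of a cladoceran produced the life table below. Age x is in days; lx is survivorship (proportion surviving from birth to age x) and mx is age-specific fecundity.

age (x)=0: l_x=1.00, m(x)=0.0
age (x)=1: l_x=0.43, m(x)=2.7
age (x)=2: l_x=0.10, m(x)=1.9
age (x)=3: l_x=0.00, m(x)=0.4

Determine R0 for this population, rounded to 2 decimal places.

lx·mx by age: 0, 1.161, 0.19, 0
R0 = Σ lx·mx = 1.351 → 1.35

1.35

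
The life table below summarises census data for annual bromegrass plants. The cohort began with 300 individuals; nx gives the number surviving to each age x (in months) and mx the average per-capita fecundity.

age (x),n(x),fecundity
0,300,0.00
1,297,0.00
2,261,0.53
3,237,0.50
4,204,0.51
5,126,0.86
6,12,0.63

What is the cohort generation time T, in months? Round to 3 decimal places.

3.430

lx = nx/n0 = nx/300: 1, 0.99, 0.87, 0.79, 0.68, 0.42, 0.04
lx·mx: 0, 0, 0.4611, 0.395, 0.3468, 0.3612, 0.0252 → R0 = 1.5893
x·lx·mx: 0, 0, 0.9222, 1.185, 1.3872, 1.806, 0.1512 → Σ = 5.4516
T = 5.4516 / 1.5893 = 3.430189… → 3.430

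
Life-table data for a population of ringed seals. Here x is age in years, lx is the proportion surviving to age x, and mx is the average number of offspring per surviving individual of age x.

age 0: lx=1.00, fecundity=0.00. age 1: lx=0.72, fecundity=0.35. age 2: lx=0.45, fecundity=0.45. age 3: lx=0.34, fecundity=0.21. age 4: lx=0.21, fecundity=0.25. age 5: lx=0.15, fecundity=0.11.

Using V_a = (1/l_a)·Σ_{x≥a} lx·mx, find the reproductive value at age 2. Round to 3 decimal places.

lx·mx for x ≥ 2: 0.2025, 0.0714, 0.0525, 0.0165 → sum = 0.3429
V_2 = 0.3429 / l_2 = 0.3429 / 0.45 = 0.762 → 0.762

0.762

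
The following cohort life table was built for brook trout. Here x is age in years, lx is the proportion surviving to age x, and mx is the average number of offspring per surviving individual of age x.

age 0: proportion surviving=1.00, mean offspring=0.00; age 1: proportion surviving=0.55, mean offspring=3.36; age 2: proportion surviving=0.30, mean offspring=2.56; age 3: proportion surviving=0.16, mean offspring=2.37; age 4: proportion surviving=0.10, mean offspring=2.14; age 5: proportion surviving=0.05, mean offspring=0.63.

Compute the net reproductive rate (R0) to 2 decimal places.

3.24

lx·mx by age: 0, 1.848, 0.768, 0.3792, 0.214, 0.0315
R0 = Σ lx·mx = 3.2407 → 3.24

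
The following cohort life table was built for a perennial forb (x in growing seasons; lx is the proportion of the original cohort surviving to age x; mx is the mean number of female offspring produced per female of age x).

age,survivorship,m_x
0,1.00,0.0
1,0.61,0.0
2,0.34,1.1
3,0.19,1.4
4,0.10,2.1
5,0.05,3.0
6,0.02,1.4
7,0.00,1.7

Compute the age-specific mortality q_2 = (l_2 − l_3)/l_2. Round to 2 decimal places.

q_2 = (l_2 − l_3) / l_2 = (0.34 − 0.19) / 0.34
     = 0.15 / 0.34 = 0.441176… → 0.44

0.44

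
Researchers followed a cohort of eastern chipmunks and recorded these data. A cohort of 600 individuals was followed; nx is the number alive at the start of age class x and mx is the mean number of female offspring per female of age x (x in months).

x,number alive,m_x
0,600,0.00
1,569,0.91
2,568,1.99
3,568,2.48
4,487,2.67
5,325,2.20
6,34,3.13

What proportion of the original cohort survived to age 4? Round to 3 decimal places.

0.812

l_4 = n_4/n_0 = 487/600 = 0.811667… → 0.812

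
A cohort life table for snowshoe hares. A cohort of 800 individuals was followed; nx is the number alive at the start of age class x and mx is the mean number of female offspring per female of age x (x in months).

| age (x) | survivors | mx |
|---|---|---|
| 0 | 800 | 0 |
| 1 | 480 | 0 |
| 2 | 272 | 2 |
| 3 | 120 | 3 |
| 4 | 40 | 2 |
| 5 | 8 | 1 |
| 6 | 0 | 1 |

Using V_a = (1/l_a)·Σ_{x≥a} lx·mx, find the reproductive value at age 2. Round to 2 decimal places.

lx = nx/n0 = nx/800: 1, 0.6, 0.34, 0.15, 0.05, 0.01, 0
lx·mx for x ≥ 2: 0.68, 0.45, 0.1, 0.01, 0 → sum = 1.24
V_2 = 1.24 / l_2 = 1.24 / 0.34 = 3.647059… → 3.65

3.65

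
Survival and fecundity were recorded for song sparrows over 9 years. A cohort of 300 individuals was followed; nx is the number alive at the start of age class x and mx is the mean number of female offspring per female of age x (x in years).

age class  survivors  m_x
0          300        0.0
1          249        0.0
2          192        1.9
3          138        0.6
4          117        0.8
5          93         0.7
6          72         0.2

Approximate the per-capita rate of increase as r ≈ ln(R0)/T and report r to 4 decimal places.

0.2558

lx = nx/n0 = nx/300: 1, 0.83, 0.64, 0.46, 0.39, 0.31, 0.24
R0 = Σ lx·mx = 0 + 0 + 1.216 + 0.276 + 0.312 + 0.217 + 0.048 = 2.069
Σ x·lx·mx = 5.881; T = 5.881/2.069 = 2.84244…
r ≈ ln(R0)/T = ln(2.069)/2.84244… = 0.25579… → 0.2558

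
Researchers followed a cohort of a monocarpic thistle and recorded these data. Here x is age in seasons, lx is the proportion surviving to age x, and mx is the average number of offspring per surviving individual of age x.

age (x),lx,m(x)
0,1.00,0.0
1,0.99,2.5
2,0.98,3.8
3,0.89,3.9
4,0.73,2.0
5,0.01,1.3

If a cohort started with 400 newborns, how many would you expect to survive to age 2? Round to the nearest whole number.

Expected survivors = N0 · l_2 = 400 × 0.98 = 392 → 392

392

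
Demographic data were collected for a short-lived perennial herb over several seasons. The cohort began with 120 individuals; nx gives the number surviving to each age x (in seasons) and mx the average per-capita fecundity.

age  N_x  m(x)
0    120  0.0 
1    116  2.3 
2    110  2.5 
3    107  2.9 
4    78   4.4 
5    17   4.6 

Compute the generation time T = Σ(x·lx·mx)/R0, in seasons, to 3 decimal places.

lx = nx/n0 = nx/120: 1, 0.96667…, 0.91667…, 0.89167…, 0.65, 0.14167…
lx·mx: 0, 2.223333…, 2.291667…, 2.585833…, 2.86, 0.651667… → R0 = 10.6125…
x·lx·mx: 0, 2.223333…, 4.583333…, 7.7575…, 11.44, 3.258333… → Σ = 29.2625…
T = 29.2625… / 10.6125… = 2.757362… → 2.757

2.757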